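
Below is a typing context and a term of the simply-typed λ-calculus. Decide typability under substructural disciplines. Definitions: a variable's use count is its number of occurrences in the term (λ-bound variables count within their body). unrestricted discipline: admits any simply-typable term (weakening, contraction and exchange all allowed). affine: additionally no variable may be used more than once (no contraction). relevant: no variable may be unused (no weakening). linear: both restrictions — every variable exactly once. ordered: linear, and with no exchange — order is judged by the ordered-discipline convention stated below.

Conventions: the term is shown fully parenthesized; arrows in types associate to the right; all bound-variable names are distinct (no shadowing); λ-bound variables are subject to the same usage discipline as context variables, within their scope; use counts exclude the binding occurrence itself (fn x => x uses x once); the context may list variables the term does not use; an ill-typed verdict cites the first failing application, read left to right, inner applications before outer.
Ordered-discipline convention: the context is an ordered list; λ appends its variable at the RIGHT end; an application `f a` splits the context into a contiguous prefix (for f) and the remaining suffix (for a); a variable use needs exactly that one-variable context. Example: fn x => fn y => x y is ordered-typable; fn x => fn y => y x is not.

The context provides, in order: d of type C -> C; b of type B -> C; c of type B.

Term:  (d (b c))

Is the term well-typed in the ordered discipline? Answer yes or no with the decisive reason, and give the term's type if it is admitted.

yes — one use each (d, b, c); ordered split holds; term : C
counts: d: 1, b: 1, c: 1
order of uses: d, b, c
typing: the term checks, with type C
summary: ordered ✓, linear ✓, affine ✓, relevant ✓, unrestricted ✓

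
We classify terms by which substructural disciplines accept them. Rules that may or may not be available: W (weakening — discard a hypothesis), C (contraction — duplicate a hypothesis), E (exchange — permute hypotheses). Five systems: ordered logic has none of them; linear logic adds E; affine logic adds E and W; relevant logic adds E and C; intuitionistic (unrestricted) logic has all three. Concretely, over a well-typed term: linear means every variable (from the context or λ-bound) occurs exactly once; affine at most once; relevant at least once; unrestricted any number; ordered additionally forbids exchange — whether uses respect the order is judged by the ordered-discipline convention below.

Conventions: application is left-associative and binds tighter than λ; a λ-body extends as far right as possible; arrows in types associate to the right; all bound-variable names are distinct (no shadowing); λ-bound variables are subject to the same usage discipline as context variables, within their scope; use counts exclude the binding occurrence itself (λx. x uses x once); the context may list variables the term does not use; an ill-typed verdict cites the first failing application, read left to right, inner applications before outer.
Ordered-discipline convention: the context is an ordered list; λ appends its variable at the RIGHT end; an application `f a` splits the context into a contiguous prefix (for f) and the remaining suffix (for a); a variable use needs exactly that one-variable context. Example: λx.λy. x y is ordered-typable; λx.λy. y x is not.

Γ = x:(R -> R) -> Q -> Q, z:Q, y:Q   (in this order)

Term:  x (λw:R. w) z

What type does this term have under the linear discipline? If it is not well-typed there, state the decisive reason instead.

not well-typed under linear — needs weakening: y unused
use counts: x: 1×, z: 1×, y: 0×, w (λ-bound): 1×
uses in reading order: x, w, z
typing: the term checks, with type Q
summary: ordered ✗, linear ✗, affine ✓, relevant ✗, unrestricted ✓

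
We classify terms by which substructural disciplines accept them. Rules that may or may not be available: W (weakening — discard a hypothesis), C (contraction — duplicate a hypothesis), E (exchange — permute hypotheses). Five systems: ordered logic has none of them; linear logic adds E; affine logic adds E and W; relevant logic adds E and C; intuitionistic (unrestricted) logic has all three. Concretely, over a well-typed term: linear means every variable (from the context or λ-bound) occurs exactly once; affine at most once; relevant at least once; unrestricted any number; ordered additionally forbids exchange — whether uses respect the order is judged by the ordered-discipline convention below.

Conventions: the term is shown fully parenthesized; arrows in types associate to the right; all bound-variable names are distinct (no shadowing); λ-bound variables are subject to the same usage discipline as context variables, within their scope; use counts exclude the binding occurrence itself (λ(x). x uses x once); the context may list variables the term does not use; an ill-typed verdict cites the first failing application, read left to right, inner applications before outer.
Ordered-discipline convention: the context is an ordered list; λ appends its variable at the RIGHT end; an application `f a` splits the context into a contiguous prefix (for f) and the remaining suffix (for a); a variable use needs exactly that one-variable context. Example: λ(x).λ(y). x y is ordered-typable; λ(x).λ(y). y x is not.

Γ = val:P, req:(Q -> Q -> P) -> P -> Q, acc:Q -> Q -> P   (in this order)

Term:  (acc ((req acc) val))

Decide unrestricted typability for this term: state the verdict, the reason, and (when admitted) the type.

yes — type-checks (Q -> P) and nothing is barred; term : Q -> P
usage: val ×1; req ×1; acc ×2
order of uses: acc, req, acc, val
typing: well-typed — term : Q -> P
summary: ordered ✗, linear ✗, affine ✗, relevant ✓, unrestricted ✓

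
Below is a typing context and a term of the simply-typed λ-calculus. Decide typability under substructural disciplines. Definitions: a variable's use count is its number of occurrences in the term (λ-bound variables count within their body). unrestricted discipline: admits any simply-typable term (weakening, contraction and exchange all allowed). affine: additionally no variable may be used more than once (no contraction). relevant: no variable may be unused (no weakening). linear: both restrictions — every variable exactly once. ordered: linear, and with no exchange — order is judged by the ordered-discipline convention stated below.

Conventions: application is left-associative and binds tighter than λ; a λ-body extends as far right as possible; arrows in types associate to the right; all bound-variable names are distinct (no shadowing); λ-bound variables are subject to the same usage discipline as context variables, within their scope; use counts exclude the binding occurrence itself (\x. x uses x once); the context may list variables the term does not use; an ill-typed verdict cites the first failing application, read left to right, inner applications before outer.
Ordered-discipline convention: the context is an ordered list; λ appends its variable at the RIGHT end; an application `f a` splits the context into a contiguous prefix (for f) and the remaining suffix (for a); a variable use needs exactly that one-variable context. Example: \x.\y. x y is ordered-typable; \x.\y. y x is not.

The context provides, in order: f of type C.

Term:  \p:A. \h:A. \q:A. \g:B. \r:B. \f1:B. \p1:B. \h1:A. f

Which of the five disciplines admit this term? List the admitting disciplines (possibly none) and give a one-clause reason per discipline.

admitting disciplines: affine, unrestricted
variable uses: f ×1, p [bound] ×0, h [bound] ×0, q [bound] ×0, g [bound] ×0, r [bound] ×0, f1 [bound] ×0, p1 [bound] ×0, h1 [bound] ×0
uses in reading order: f
typing: well-typed at A → A → A → B → B → B → B → A → C
ordered: ✗, p, h, q, g, r, f1, p1, h1 left unused
linear: ✗, p, h, q, g, r, f1, p1, h1 left unused
affine: ✓, none of f, p, h, q, g, r, f1, p1, h1 used more than once
relevant: ✗, p, h, q, g, r, f1, p1, h1 left unused
unrestricted: ✓, typability at A → A → A → B → B → B → B → A → C is all that's needed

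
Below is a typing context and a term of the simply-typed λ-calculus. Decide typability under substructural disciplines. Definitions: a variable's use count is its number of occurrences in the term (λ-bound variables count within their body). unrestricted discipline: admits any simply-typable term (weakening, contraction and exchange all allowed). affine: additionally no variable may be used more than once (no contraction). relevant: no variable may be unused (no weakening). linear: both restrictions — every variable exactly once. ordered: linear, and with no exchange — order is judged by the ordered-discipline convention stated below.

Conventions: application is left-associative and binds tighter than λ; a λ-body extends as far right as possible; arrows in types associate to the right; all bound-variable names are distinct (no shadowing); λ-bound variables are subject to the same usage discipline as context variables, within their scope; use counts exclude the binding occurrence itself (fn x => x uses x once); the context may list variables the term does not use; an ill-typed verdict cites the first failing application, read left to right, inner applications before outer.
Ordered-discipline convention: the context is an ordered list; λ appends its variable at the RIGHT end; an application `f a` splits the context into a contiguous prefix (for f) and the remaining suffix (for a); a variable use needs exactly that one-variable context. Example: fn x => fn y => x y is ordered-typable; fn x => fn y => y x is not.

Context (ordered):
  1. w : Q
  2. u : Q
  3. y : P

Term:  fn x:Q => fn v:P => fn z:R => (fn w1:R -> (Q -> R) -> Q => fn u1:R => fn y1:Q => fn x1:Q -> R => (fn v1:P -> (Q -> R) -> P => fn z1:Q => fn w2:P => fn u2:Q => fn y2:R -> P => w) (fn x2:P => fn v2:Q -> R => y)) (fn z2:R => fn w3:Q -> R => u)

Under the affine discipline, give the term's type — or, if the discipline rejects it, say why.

term : Q -> P -> R -> R -> Q -> (Q -> R) -> Q -> P -> Q -> (R -> P) -> Q
variable uses: w ×1, u ×1, y ×1, x [bound] ×0, v [bound] ×0, z [bound] ×0, w1 [bound] ×0, u1 [bound] ×0, y1 [bound] ×0, x1 [bound] ×0, v1 [bound] ×0, z1 [bound] ×0, w2 [bound] ×0, u2 [bound] ×0, y2 [bound] ×0, x2 [bound] ×0, v2 [bound] ×0, z2 [bound] ×0, w3 [bound] ×0
uses in reading order: w, y, u
typing: the term checks, with type Q -> P -> R -> R -> Q -> (Q -> R) -> Q -> P -> Q -> (R -> P) -> Q
per-discipline verdicts: ordered ✗; linear ✗; affine ✓; relevant ✗; unrestricted ✓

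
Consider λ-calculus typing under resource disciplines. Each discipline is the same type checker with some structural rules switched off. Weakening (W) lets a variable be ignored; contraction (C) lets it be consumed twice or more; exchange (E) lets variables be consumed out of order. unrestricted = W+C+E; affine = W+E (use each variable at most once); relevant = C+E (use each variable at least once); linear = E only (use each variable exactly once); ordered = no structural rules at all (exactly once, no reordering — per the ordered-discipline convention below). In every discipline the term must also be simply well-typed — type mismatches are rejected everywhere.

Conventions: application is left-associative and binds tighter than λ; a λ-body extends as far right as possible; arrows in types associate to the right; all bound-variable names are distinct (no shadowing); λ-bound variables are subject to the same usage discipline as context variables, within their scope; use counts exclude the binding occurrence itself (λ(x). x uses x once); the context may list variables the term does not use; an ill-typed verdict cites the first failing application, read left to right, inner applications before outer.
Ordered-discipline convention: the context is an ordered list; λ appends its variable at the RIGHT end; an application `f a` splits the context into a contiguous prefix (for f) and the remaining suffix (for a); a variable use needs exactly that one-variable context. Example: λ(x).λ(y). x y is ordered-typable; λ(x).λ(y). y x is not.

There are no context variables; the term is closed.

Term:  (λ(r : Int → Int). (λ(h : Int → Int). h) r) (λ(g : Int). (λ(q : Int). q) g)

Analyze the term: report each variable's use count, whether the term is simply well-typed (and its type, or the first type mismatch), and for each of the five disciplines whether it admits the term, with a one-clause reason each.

variable uses: r (bound): 1, h (bound): 1, g (bound): 1, q (bound): 1
left-to-right use order: h, r, q, g
typing: the term checks, with type Int → Int
ordered: ✓ — one use each (r, h, g, q); ordered split holds
linear: ✓ — each of r, h, g, q used exactly once
affine: ✓ — no duplicate uses among r, h, g, q
relevant: ✓ — none of r, h, g, q goes unused
unrestricted: ✓ — well-typed at Int → Int; no restrictions here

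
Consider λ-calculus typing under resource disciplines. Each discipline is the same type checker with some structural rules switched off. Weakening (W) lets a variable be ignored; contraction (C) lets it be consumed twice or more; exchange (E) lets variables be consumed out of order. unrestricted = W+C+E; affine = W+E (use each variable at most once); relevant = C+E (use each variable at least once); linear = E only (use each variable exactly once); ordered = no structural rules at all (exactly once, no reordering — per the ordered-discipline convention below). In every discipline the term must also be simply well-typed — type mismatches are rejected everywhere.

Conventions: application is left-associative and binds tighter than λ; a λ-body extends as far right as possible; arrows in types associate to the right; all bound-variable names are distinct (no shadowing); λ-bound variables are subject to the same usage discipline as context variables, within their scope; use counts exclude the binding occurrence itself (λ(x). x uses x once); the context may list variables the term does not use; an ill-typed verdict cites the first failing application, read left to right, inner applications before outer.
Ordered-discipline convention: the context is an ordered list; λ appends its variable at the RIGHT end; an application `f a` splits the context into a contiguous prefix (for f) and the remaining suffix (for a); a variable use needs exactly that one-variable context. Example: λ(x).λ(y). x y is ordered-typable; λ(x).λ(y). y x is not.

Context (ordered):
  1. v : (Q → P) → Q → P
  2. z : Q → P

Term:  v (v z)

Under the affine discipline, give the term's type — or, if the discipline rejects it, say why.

not well-typed under affine — repeated use of v ×2
usage: v: 2, z: 1
use order (left to right): v, v, z
typing: well-typed at Q → P
per-discipline verdicts: ordered ✗; linear ✗; affine ✗; relevant ✓; unrestricted ✓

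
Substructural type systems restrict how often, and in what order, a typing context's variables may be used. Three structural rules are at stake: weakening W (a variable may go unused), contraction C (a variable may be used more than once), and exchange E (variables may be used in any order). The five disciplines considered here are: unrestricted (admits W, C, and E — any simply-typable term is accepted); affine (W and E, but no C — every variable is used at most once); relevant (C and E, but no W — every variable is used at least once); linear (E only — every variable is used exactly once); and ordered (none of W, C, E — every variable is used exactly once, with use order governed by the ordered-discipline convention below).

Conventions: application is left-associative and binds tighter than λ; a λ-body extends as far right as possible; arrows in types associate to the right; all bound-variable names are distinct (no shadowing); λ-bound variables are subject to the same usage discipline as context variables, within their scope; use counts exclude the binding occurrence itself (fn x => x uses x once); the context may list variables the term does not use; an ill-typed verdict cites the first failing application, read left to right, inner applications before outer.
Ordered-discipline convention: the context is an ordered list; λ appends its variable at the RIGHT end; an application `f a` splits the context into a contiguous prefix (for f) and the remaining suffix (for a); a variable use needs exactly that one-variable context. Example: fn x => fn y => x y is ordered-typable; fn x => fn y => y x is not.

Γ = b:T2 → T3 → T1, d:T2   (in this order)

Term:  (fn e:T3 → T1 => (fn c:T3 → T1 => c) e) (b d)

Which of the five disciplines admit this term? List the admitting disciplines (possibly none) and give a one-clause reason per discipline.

admitted in: ordered, linear, affine, relevant, unrestricted
variable uses: b: 1×, d: 1×, e (λ-bound): 1×, c (λ-bound): 1×
use order (left to right): c, e, b, d
typing: well-typed — term : T3 → T1
ordered: ✓, b, d, e, c once each; derivable with no W/C/E
linear: ✓, exactly-once usage across b, d, e, c
affine: ✓, none of b, d, e, c used more than once
relevant: ✓, b, d, e, c: all used, weakening unneeded
unrestricted: ✓, simply typable at T3 → T1; W, C, E all held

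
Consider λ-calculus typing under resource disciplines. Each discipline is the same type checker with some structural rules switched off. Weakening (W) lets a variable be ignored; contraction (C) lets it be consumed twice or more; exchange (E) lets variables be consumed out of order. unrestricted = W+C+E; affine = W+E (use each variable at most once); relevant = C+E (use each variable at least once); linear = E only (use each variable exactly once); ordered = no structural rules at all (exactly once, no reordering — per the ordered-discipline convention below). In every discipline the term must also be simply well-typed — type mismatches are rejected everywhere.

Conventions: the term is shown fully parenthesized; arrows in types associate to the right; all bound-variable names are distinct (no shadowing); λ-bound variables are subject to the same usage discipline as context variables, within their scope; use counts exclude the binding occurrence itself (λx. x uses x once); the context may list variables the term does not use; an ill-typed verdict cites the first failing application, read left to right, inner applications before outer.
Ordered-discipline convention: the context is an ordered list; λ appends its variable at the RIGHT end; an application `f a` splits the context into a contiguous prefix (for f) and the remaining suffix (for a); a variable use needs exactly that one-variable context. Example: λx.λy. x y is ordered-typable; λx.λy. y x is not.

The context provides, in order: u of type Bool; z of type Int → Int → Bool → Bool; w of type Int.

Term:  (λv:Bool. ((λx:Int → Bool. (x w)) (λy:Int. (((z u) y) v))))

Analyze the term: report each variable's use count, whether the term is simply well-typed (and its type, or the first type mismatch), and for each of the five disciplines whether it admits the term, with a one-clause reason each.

usage: u: 1, z: 1, w: 1, v [bound]: 1, x [bound]: 1, y [bound]: 1
uses in reading order: x, w, z, u, y, v
typing: ill-typed: an application expects Int but receives Bool
ordered: ✗ — fails simple typing
linear: ✗ — a type mismatch blocks all five
affine: ✗ — the type mismatch rejects it
relevant: ✗ — not simply typable
unrestricted: ✗ — fails simple typing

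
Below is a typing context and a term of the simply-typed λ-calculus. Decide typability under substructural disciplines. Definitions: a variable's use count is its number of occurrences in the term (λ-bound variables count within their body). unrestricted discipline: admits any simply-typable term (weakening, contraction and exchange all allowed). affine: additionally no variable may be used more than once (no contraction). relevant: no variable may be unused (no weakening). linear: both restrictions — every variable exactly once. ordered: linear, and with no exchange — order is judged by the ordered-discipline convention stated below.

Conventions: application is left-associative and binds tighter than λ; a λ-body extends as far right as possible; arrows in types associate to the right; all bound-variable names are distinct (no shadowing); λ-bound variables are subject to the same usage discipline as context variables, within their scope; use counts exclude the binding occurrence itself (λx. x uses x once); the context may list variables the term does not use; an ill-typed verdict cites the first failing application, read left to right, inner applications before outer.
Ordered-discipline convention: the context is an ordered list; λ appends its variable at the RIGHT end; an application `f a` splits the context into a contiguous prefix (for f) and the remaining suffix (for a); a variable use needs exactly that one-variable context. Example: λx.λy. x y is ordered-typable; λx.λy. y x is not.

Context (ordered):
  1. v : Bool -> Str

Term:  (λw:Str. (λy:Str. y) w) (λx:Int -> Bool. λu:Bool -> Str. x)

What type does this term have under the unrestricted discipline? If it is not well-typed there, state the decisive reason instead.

not well-typed under unrestricted — not simply typable
counts: v ×0; w (λ-bound) ×1; y (λ-bound) ×1; x (λ-bound) ×1; u (λ-bound) ×0
order of uses: y, w, x
typing: ill-typed: a function awaiting Str gets (Int -> Bool) -> (Bool -> Str) -> Int -> Bool
across the five disciplines: ordered ✗ | linear ✗ | affine ✗ | relevant ✗ | unrestricted ✗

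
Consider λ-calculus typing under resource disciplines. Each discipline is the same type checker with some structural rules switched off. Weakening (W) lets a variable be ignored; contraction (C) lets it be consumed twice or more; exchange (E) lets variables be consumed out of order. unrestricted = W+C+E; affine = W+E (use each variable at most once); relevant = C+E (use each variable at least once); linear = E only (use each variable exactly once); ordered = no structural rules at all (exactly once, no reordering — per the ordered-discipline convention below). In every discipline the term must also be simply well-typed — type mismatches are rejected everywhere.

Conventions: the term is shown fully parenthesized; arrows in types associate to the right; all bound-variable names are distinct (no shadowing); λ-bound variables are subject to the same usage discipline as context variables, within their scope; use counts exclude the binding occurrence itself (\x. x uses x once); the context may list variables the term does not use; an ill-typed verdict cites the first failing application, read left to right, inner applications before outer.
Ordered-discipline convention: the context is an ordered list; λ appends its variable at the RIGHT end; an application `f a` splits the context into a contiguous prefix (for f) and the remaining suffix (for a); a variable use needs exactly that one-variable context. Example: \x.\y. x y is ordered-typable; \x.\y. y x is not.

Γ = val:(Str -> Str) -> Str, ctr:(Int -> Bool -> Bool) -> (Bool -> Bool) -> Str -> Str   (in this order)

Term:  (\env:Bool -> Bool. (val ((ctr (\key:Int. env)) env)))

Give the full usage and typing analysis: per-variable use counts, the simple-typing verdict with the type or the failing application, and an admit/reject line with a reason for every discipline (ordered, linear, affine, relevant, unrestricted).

use counts: val: 1×; ctr: 1×; env (bound): 2×; key (bound): 0×
uses in reading order: val, ctr, env, env
typing: ✓ — (Bool -> Bool) -> Str
ordered: ✗, repeated use of env ×2; needs weakening: key unused
linear: ✗, repeated use of env ×2; needs weakening: key unused
affine: ✗, repeated use of env ×2
relevant: ✗, needs weakening: key unused
unrestricted: ✓, typability at (Bool -> Bool) -> Str is all that's needed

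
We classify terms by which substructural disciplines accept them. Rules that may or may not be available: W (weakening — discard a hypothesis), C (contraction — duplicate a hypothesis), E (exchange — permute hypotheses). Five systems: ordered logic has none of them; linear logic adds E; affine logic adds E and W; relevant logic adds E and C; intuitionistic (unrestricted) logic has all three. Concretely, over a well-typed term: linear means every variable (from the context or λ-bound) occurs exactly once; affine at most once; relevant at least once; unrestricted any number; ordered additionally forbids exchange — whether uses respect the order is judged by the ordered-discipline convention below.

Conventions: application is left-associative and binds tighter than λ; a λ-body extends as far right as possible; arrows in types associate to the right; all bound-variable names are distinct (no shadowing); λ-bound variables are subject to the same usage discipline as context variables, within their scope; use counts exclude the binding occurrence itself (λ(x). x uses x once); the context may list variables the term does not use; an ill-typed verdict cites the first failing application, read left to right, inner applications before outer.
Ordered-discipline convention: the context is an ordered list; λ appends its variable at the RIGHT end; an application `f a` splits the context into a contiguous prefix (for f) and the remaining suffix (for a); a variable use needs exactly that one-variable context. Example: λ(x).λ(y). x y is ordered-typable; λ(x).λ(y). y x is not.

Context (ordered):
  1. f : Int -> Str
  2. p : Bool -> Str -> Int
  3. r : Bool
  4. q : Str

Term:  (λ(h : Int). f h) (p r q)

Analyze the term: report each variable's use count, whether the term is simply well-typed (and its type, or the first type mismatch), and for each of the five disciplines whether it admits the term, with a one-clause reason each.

use counts: f=1; p=1; r=1; q=1; h (λ-bound)=1
use order (left to right): f, h, p, r, q
typing: the term checks, with type Str
ordered ✓ (f, p, r, q, h: once each, no exchange needed)
linear ✓ (each of f, p, r, q, h used exactly once)
affine ✓ (at most one use each (f, p, r, q, h))
relevant ✓ (f, p, r, q, h: all used, weakening unneeded)
unrestricted ✓ (simply typable at Str; W, C, E all held)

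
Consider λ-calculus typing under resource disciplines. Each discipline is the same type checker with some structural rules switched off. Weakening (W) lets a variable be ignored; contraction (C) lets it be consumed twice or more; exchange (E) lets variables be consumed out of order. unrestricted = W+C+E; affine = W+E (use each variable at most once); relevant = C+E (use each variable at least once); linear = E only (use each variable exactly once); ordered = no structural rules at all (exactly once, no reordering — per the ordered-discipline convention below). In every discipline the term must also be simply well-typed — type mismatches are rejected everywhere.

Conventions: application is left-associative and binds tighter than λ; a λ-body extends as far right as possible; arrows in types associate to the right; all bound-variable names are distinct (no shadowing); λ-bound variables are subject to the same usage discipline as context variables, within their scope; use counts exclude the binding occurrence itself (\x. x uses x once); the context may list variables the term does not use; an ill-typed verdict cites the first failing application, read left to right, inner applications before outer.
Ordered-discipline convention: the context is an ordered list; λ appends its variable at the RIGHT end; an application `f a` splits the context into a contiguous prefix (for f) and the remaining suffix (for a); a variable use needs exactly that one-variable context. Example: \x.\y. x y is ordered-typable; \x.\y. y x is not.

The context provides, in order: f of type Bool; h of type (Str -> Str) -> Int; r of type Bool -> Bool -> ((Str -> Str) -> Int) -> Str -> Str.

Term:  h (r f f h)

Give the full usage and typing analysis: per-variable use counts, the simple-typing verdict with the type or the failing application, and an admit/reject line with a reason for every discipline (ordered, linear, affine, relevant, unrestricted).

variable uses: f=2; h=2; r=1
left-to-right use order: h, r, f, f, h
typing: the term checks, with type Int
ordered: ✗, repeated use of f ×2, h ×2
linear: ✗, repeated use of f ×2, h ×2
affine: ✗, repeated use of f ×2, h ×2
relevant: ✓, none of f, h, r goes unused
unrestricted: ✓, typability at Int is all that's needed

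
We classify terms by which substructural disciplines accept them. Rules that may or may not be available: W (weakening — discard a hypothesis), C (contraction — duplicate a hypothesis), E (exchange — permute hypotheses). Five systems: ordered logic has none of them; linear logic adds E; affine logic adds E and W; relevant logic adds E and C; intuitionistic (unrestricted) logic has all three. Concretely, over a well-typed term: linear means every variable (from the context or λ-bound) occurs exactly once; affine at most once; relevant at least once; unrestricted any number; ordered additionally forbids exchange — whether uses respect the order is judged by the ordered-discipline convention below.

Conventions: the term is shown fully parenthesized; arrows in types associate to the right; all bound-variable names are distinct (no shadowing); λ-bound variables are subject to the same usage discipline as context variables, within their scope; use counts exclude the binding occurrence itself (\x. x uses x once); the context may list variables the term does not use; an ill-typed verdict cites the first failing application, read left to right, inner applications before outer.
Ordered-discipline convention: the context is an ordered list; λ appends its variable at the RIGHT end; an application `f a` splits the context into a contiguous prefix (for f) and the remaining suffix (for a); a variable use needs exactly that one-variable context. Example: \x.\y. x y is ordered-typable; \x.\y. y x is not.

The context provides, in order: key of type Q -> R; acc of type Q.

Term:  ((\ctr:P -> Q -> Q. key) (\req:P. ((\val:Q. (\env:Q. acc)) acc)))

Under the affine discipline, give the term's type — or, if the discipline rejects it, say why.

not well-typed under affine — acc ×2 used more than once (contraction)
use counts: key: 1×, acc: 2×, ctr (λ-bound): 0×, req (λ-bound): 0×, val (λ-bound): 0×, env (λ-bound): 0×
left-to-right use order: key, acc, acc
typing: ✓ — Q -> R
summary: ordered ✗ | linear ✗ | affine ✗ | relevant ✗ | unrestricted ✓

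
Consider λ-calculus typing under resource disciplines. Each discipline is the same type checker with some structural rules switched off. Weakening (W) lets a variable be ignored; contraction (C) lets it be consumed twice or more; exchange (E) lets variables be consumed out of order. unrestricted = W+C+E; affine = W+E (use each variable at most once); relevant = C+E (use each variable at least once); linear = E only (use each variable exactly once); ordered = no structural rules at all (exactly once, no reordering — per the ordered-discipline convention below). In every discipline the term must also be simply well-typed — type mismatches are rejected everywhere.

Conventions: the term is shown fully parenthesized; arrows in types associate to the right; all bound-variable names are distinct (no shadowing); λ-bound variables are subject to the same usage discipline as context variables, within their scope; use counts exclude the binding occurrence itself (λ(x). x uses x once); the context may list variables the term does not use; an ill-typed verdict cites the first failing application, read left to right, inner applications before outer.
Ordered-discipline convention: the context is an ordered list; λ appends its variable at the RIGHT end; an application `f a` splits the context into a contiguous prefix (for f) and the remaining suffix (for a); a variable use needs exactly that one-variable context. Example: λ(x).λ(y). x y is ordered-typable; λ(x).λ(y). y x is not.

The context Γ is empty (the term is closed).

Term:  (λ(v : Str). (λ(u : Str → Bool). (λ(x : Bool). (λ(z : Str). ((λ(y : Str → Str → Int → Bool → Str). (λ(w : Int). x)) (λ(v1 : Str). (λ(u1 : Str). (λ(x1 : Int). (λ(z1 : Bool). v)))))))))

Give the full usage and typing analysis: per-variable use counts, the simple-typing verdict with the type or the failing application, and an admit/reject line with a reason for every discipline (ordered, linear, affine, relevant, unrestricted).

usage: v (bound): 1, u (bound): 0, x (bound): 1, z (bound): 0, y (bound): 0, w (bound): 0, v1 (bound): 0, u1 (bound): 0, x1 (bound): 0, z1 (bound): 0
uses in reading order: x, v
typing: well-typed — term : Str → (Str → Bool) → Bool → Str → Int → Bool
ordered: ✗ — u, z, y, w, v1, u1, x1, z1 never used (weakening)
linear: ✗ — u, z, y, w, v1, u1, x1, z1 never used (weakening)
affine: ✓ — v, u, x, z, y, w, v1, u1, x1, z1: no repeats, contraction unneeded
relevant: ✗ — u, z, y, w, v1, u1, x1, z1 never used (weakening)
unrestricted: ✓ — simply typable at Str → (Str → Bool) → Bool → Str → Int → Bool; W, C, E all held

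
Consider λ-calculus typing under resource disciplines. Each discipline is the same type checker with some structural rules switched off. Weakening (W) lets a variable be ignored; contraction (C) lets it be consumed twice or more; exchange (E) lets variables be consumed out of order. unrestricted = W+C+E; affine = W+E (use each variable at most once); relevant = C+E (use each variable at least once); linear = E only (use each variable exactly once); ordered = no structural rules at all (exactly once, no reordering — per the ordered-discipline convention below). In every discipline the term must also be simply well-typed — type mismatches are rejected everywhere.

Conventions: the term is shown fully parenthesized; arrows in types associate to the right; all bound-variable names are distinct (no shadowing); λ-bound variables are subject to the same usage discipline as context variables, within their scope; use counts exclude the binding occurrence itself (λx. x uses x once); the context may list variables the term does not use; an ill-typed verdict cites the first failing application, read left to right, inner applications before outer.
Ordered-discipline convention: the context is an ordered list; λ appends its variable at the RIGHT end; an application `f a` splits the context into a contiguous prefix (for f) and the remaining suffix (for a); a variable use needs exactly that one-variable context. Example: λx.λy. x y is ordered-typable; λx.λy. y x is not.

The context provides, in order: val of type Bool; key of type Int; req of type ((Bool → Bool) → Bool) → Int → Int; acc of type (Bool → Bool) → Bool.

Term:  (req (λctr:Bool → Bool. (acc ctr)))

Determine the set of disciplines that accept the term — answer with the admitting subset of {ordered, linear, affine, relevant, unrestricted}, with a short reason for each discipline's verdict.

admitted in: affine, unrestricted
use counts: val: 0; key: 0; req: 1; acc: 1; ctr [bound]: 1
left-to-right use order: req, acc, ctr
typing: well-typed — term : Int → Int
ordered ✗ (needs weakening: val, key unused)
linear ✗ (needs weakening: val, key unused)
affine ✓ (at most one use each (val, key, req, acc, ctr))
relevant ✗ (needs weakening: val, key unused)
unrestricted ✓ (well-typed at Int → Int; no restrictions here)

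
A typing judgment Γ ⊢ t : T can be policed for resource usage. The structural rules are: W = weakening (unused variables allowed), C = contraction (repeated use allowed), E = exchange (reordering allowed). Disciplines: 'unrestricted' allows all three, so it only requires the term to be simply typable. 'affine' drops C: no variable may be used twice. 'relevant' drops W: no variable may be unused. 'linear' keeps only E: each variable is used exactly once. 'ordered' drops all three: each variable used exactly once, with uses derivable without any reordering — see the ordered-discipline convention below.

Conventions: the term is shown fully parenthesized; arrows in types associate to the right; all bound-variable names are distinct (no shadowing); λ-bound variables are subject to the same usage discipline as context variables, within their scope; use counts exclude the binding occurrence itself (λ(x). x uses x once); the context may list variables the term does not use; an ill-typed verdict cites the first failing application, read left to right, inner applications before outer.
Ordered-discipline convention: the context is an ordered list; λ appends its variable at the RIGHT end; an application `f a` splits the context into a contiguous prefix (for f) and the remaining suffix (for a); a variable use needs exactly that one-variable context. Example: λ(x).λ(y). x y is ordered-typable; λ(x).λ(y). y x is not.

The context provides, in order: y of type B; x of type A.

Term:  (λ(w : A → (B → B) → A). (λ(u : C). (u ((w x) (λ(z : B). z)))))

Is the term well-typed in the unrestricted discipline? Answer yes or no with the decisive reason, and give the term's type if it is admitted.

no — fails simple typing
counts: y: 0×; x: 1×; w (λ-bound): 1×; u (λ-bound): 1×; z (λ-bound): 1×
order of uses: u, w, x, z
typing: ill-typed: can't apply a value of type C
summary: ordered ✗ · linear ✗ · affine ✗ · relevant ✗ · unrestricted ✗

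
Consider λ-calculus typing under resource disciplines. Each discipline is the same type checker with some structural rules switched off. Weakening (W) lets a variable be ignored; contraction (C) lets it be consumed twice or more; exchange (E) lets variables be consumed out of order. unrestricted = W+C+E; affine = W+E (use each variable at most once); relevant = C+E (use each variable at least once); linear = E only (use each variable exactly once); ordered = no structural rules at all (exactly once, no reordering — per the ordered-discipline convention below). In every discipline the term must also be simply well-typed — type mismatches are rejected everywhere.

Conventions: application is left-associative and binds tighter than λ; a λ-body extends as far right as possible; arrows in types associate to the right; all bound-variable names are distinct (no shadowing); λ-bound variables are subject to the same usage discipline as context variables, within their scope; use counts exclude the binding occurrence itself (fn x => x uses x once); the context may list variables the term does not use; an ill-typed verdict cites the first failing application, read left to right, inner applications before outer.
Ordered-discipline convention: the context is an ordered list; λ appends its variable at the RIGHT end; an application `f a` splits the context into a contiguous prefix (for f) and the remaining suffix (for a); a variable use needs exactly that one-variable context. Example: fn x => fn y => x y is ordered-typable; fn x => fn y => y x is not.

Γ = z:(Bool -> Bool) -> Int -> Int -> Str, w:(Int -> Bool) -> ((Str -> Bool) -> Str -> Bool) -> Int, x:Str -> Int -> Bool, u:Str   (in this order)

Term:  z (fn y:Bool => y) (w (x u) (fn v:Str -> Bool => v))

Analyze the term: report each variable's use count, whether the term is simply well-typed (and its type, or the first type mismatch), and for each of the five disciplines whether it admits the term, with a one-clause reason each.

usage: z: 1×, w: 1×, x: 1×, u: 1×, y (bound): 1×, v (bound): 1×
use order (left to right): z, y, w, x, u, v
typing: well-typed — term : Int -> Str
ordered ✓ (z, w, x, u, y, v once each; derivable with no W/C/E)
linear ✓ (each of z, w, x, u, y, v used exactly once)
affine ✓ (z, w, x, u, y, v: no repeats, contraction unneeded)
relevant ✓ (z, w, x, u, y, v: all used, weakening unneeded)
unrestricted ✓ (type-checks (Int -> Str) and nothing is barred)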